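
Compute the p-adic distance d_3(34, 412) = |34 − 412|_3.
d_3(34, 412) = 1/27

Step 1 — x − y = 34 − 412 = -378. Step 2 — v_3(-378) = 3 (factor: -378 = −(3^3 · 14); the sign does not affect v_p). Step 3 — |x − y|_3 = 3^{-3} = 1/27.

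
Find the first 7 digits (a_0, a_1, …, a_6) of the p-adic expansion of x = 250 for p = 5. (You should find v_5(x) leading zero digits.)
(a_0, …, a_6) = (0, 0, 0, 2, 0, 0, 0)

v_5(250) = 3, so a_0 = ... = a_2 = 0. Factor out: x = 5^3 · u with u = 2 a unit in ℤ_5. Expand u iteratively via a_{v+i} = u_i mod 5, u_{i+1} = (u_i − a_{v+i})/5:
  u_0 = 2;  a_3 = 2;  u_1 = (u_0 − 2)/5 = 0
  u_1 = 0;  a_4 = 0;  u_2 = (u_1 − 0)/5 = 0
  u_2 = 0;  a_5 = 0;  u_3 = (u_2 − 0)/5 = 0
  u_3 = 0;  a_6 = 0;  u_4 = (u_3 − 0)/5 = 0
Digits: (0, 0, 0, 2, 0, 0, 0).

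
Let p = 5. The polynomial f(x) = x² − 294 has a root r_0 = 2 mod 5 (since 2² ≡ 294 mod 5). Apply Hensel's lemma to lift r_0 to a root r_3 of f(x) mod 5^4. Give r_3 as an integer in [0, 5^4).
r_3 = 487 (mod 625)

Hensel's recurrence: r_{i+1} = r_i − f(r_i)·(f′(r_i))^{-1} mod 5^{i+2}, with f′(x) = 2x. Iterate:
  r_0 = 2 (mod 5)
  r_1 = 12 (mod 25)
  r_2 = 112 (mod 125)
  r_3 = 487 (mod 625)
Final: r_3 = 487, and one checks f(r_3) ≡ 0 mod 5^4.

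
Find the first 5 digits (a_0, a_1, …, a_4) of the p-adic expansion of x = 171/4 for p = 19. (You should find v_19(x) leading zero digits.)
(a_0, …, a_4) = (0, 7, 14, 4, 14)

v_19(171/4) = 1, so a_0 = ... = a_0 = 0. Factor out: x = 19^1 · u with u = 9/4 a unit in ℤ_19. Expand u iteratively via a_{v+i} = u_i mod 19, u_{i+1} = (u_i − a_{v+i})/19:
  u_0 = 9/4;  a_1 = 7;  u_1 = (u_0 − 7)/19 = -1/4
  u_1 = -1/4;  a_2 = 14;  u_2 = (u_1 − 14)/19 = -3/4
  u_2 = -3/4;  a_3 = 4;  u_3 = (u_2 − 4)/19 = -1/4
  u_3 = -1/4;  a_4 = 14;  u_4 = (u_3 − 14)/19 = -3/4
Digits: (0, 7, 14, 4, 14).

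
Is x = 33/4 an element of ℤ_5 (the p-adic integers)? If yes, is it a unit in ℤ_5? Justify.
x ∈ ℤ_5^× (unit); v_5(x) = 0

ℤ_5 = {x ∈ ℚ_5 : v_5(x) ≥ 0} and ℤ_5^× = {x ∈ ℤ_5 : v_5(x) = 0}. Here v_5(33/4) = v_5(num) − v_5(den) = 0; compare against these criteria.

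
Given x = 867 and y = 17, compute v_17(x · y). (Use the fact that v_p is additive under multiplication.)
v_17(14739) = 3

v_p(x) = 2 (factor: 867 = 17^2 · 3); v_p(y) = 1 (factor: 17 = 17^1 · 1). Additivity: v_p(xy) = v_p(x) + v_p(y) = 2 + 1 = 3. (Direct check: xy = 14739 = 17^3 · (3).)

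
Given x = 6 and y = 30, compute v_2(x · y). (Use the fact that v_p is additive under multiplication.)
v_2(180) = 2

v_p(x) = 1 (factor: 6 = 2^1 · 3); v_p(y) = 1 (factor: 30 = 2^1 · 15). Additivity: v_p(xy) = v_p(x) + v_p(y) = 1 + 1 = 2. (Direct check: xy = 180 = 2^2 · (45).)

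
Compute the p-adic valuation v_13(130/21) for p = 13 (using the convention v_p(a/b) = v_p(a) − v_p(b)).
v_13(130/21) = 1

Factor powers of 13 from the numerator and denominator of the reduced fraction: 130 = 13^1 · 10 and 21 = 13^0 · 21. Apply v_p(a/b) = v_p(a) − v_p(b): v_13(130/21) = 1 − 0 = 1.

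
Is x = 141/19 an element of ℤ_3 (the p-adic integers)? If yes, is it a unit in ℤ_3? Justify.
x ∈ ℤ_3 but not a unit; v_3(x) = 1 > 0

ℤ_3 = {x ∈ ℚ_3 : v_3(x) ≥ 0} and ℤ_3^× = {x ∈ ℤ_3 : v_3(x) = 0}. Here v_3(141/19) = v_3(num) − v_3(den) = 1; compare against these criteria.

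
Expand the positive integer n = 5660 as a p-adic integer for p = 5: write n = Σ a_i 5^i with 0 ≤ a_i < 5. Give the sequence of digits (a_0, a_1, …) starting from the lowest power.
(a_0, a_1, …) = (0, 2, 1, 0, 4, 1)

Repeated division by 5 gives the digits low-to-high: 5660 = 2·5^1 + 1·5^2 + 4·5^4 + 1·5^5. Digit sequence: (0, 2, 1, 0, 4, 1).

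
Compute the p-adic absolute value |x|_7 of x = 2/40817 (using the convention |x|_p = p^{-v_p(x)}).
|2/40817|_7 = 2401

Step 1 — compute v_7(x) by factoring powers of 7 out of the numerator and denominator: v_7(2/40817) = -4. Step 2 — apply |x|_p = p^{-v_p(x)} = 7^{4} = 2401.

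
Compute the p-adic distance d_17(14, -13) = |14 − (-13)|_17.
d_17(14, -13) = 1

Step 1 — x − y = 14 − (-13) = 27. Step 2 — v_17(27) = 0 (factor: 27 = (17^0 · 27); the sign does not affect v_p). Step 3 — |x − y|_17 = 17^{0} = 1.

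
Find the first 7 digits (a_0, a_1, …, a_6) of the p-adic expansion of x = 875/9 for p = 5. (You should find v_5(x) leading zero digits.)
(a_0, …, a_6) = (0, 0, 0, 3, 4, 3, 2)

v_5(875/9) = 3, so a_0 = ... = a_2 = 0. Factor out: x = 5^3 · u with u = 7/9 a unit in ℤ_5. Expand u iteratively via a_{v+i} = u_i mod 5, u_{i+1} = (u_i − a_{v+i})/5:
  u_0 = 7/9;  a_3 = 3;  u_1 = (u_0 − 3)/5 = -4/9
  u_1 = -4/9;  a_4 = 4;  u_2 = (u_1 − 4)/5 = -8/9
  u_2 = -8/9;  a_5 = 3;  u_3 = (u_2 − 3)/5 = -7/9
  u_3 = -7/9;  a_6 = 2;  u_4 = (u_3 − 2)/5 = -5/9
Digits: (0, 0, 0, 3, 4, 3, 2).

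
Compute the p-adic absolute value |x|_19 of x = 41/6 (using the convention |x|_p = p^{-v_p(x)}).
|41/6|_19 = 1

Step 1 — compute v_19(x) by factoring powers of 19 out of the numerator and denominator: v_19(41/6) = 0. Step 2 — apply |x|_p = p^{-v_p(x)} = 19^{0} = 1.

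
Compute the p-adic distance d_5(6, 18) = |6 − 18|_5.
d_5(6, 18) = 1

Step 1 — x − y = 6 − 18 = -12. Step 2 — v_5(-12) = 0 (factor: -12 = −(5^0 · 12); the sign does not affect v_p). Step 3 — |x − y|_5 = 5^{0} = 1.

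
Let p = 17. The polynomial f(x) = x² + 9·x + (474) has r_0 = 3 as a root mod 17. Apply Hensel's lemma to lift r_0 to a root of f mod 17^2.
r_1 = 258 (mod 289)

Hensel: r_{i+1} = r_i − f(r_i)·(f′(r_i))^{-1} mod 17^{i+2}, f′(x) = 2x + 9. Iterate:
  r_0 = 3 (mod 17)
  r_1 = 258 (mod 289)
Final: r = 258 satisfies f(r) ≡ 0 mod 17^2.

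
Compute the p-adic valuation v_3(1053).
v_3(1053) = 4

v_3(n) is the largest exponent k such that 3^k divides n. Factor out: 1053 = 3^4 · 13. (Sign doesn't affect v_p.) So v_3(1053) = 4.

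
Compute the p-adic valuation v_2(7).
v_2(7) = 0

v_2(n) is the largest exponent k such that 2^k divides n. Factor out: 7 = 2^0 · 7. (Sign doesn't affect v_p.) So v_2(7) = 0.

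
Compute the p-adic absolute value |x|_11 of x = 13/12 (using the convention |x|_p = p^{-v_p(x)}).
|13/12|_11 = 1

Step 1 — compute v_11(x) by factoring powers of 11 out of the numerator and denominator: v_11(13/12) = 0. Step 2 — apply |x|_p = p^{-v_p(x)} = 11^{0} = 1.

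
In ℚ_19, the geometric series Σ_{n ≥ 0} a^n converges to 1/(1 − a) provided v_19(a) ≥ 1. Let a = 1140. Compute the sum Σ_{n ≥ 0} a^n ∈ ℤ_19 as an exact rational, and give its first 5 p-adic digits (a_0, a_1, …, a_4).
Σ a^n = 1/(1 − a) = -1/1139;  first 5 digits = (1, 3, 12, 7, 2)

v_19(a) = 1 ≥ 1, so the series converges in ℤ_19 to 1/(1 − a) = 1/(1 − 1140) = -1/1139. Expand this rational in ℤ_19: compute digits iteratively via d_i = x_i mod 19, x_{i+1} = (x_i − d_i)/19. The first 5 digits are (1, 3, 12, 7, 2).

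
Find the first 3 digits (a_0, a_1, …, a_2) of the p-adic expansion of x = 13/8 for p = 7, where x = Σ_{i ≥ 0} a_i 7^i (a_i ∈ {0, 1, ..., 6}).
(a_0, …, a_2) = (6, 2, 4)

v_7(13/8) = 0 (numerator and denominator both coprime to 7), so x ∈ ℤ_7^×. Compute digits iteratively via a_i = x_i mod 7, x_{i+1} = (x_i − a_i)/7, with x_0 = x:
  x_0 = 13/8;  a_0 = 6;  x_1 = (x_0 − 6)/7 = -5/8
  x_1 = -5/8;  a_1 = 2;  x_2 = (x_1 − 2)/7 = -3/8
  x_2 = -3/8;  a_2 = 4;  x_3 = (x_2 − 4)/7 = -5/8
Digits: (6, 2, 4).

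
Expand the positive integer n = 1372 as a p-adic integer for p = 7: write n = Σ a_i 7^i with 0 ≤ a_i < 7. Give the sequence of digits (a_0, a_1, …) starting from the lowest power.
(a_0, a_1, …) = (0, 0, 0, 4)

Repeated division by 7 gives the digits low-to-high: 1372 = 4·7^3. Digit sequence: (0, 0, 0, 4).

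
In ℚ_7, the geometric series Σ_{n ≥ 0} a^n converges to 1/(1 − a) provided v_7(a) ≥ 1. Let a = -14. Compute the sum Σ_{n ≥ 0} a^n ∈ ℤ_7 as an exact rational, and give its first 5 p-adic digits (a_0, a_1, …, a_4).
Σ a^n = 1/(1 − a) = 1/15;  first 5 digits = (1, 5, 3, 6, 0)

v_7(a) = 1 ≥ 1, so the series converges in ℤ_7 to 1/(1 − a) = 1/(1 − (-14)) = 1/15. Expand this rational in ℤ_7: compute digits iteratively via d_i = x_i mod 7, x_{i+1} = (x_i − d_i)/7. The first 5 digits are (1, 5, 3, 6, 0).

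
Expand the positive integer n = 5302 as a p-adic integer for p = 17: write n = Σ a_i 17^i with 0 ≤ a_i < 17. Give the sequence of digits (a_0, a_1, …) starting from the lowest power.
(a_0, a_1, …) = (15, 5, 1, 1)

Repeated division by 17 gives the digits low-to-high: 5302 = 15 + 5·17^1 + 1·17^2 + 1·17^3. Digit sequence: (15, 5, 1, 1).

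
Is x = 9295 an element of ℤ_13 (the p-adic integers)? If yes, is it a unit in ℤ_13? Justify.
x ∈ ℤ_13 but not a unit; v_13(x) = 2 > 0

ℤ_13 = {x ∈ ℚ_13 : v_13(x) ≥ 0} and ℤ_13^× = {x ∈ ℤ_13 : v_13(x) = 0}. Here v_13(9295) = v_13(num) − v_13(den) = 2; compare against these criteria.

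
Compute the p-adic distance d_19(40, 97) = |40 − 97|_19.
d_19(40, 97) = 1/19

Step 1 — x − y = 40 − 97 = -57. Step 2 — v_19(-57) = 1 (factor: -57 = −(19^1 · 3); the sign does not affect v_p). Step 3 — |x − y|_19 = 19^{-1} = 1/19.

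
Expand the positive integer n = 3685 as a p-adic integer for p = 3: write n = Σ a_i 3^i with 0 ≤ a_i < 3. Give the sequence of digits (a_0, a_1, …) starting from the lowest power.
(a_0, a_1, …) = (1, 1, 1, 1, 0, 0, 2, 1)

Repeated division by 3 gives the digits low-to-high: 3685 = 1 + 1·3^1 + 1·3^2 + 1·3^3 + 2·3^6 + 1·3^7. Digit sequence: (1, 1, 1, 1, 0, 0, 2, 1).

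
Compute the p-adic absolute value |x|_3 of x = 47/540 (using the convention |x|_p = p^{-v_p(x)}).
|47/540|_3 = 27

Step 1 — compute v_3(x) by factoring powers of 3 out of the numerator and denominator: v_3(47/540) = -3. Step 2 — apply |x|_p = p^{-v_p(x)} = 3^{3} = 27.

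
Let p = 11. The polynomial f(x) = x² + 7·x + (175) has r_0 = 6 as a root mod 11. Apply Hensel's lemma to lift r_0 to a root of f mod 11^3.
r_2 = 171 (mod 1331)

Hensel: r_{i+1} = r_i − f(r_i)·(f′(r_i))^{-1} mod 11^{i+2}, f′(x) = 2x + 7. Iterate:
  r_0 = 6 (mod 11)
  r_1 = 50 (mod 121)
  r_2 = 171 (mod 1331)
Final: r = 171 satisfies f(r) ≡ 0 mod 11^3.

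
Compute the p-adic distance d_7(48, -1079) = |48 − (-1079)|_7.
d_7(48, -1079) = 1/49

Step 1 — x − y = 48 − (-1079) = 1127. Step 2 — v_7(1127) = 2 (factor: 1127 = (7^2 · 23); the sign does not affect v_p). Step 3 — |x − y|_7 = 7^{-2} = 1/49.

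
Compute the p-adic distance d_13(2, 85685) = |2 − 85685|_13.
d_13(2, 85685) = 1/28561

Step 1 — x − y = 2 − 85685 = -85683. Step 2 — v_13(-85683) = 4 (factor: -85683 = −(13^4 · 3); the sign does not affect v_p). Step 3 — |x − y|_13 = 13^{-4} = 1/28561.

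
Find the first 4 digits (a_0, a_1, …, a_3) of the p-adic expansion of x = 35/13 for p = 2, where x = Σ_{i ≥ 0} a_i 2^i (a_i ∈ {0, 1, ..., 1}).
(a_0, …, a_3) = (1, 1, 1, 1)

v_2(35/13) = 0 (numerator and denominator both coprime to 2), so x ∈ ℤ_2^×. Compute digits iteratively via a_i = x_i mod 2, x_{i+1} = (x_i − a_i)/2, with x_0 = x:
  x_0 = 35/13;  a_0 = 1;  x_1 = (x_0 − 1)/2 = 11/13
  x_1 = 11/13;  a_1 = 1;  x_2 = (x_1 − 1)/2 = -1/13
  x_2 = -1/13;  a_2 = 1;  x_3 = (x_2 − 1)/2 = -7/13
  x_3 = -7/13;  a_3 = 1;  x_4 = (x_3 − 1)/2 = -10/13
Digits: (1, 1, 1, 1).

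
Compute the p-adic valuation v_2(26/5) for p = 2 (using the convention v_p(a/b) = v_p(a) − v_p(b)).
v_2(26/5) = 1

Factor powers of 2 from the numerator and denominator of the reduced fraction: 26 = 2^1 · 13 and 5 = 2^0 · 5. Apply v_p(a/b) = v_p(a) − v_p(b): v_2(26/5) = 1 − 0 = 1.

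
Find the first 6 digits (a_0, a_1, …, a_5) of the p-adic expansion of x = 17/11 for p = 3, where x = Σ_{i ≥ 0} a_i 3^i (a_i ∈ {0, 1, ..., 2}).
(a_0, …, a_5) = (1, 1, 0, 1, 1, 2)

v_3(17/11) = 0 (numerator and denominator both coprime to 3), so x ∈ ℤ_3^×. Compute digits iteratively via a_i = x_i mod 3, x_{i+1} = (x_i − a_i)/3, with x_0 = x:
  x_0 = 17/11;  a_0 = 1;  x_1 = (x_0 − 1)/3 = 2/11
  x_1 = 2/11;  a_1 = 1;  x_2 = (x_1 − 1)/3 = -3/11
  x_2 = -3/11;  a_2 = 0;  x_3 = (x_2 − 0)/3 = -1/11
  x_3 = -1/11;  a_3 = 1;  x_4 = (x_3 − 1)/3 = -4/11
  x_4 = -4/11;  a_4 = 1;  x_5 = (x_4 − 1)/3 = -5/11
  x_5 = -5/11;  a_5 = 2;  x_6 = (x_5 − 2)/3 = -9/11
Digits: (1, 1, 0, 1, 1, 2).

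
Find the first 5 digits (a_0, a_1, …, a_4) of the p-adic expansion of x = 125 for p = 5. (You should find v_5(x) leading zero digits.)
(a_0, …, a_4) = (0, 0, 0, 1, 0)

v_5(125) = 3, so a_0 = ... = a_2 = 0. Factor out: x = 5^3 · u with u = 1 a unit in ℤ_5. Expand u iteratively via a_{v+i} = u_i mod 5, u_{i+1} = (u_i − a_{v+i})/5:
  u_0 = 1;  a_3 = 1;  u_1 = (u_0 − 1)/5 = 0
  u_1 = 0;  a_4 = 0;  u_2 = (u_1 − 0)/5 = 0
Digits: (0, 0, 0, 1, 0).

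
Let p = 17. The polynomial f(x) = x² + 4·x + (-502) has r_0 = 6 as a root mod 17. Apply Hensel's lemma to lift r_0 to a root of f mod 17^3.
r_2 = 720 (mod 4913)

Hensel: r_{i+1} = r_i − f(r_i)·(f′(r_i))^{-1} mod 17^{i+2}, f′(x) = 2x + 4. Iterate:
  r_0 = 6 (mod 17)
  r_1 = 142 (mod 289)
  r_2 = 720 (mod 4913)
Final: r = 720 satisfies f(r) ≡ 0 mod 17^3.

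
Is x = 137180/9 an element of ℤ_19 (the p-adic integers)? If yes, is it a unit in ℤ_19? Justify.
x ∈ ℤ_19 but not a unit; v_19(x) = 3 > 0

ℤ_19 = {x ∈ ℚ_19 : v_19(x) ≥ 0} and ℤ_19^× = {x ∈ ℤ_19 : v_19(x) = 0}. Here v_19(137180/9) = v_19(num) − v_19(den) = 3; compare against these criteria.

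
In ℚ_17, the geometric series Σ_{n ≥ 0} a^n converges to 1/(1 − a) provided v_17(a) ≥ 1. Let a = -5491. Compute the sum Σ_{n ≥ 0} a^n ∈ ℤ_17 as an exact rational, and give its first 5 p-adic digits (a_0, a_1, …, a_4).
Σ a^n = 1/(1 − a) = 1/5492;  first 5 digits = (1, 0, 15, 15, 3)

v_17(a) = 2 ≥ 1, so the series converges in ℤ_17 to 1/(1 − a) = 1/(1 − (-5491)) = 1/5492. Expand this rational in ℤ_17: compute digits iteratively via d_i = x_i mod 17, x_{i+1} = (x_i − d_i)/17. The first 5 digits are (1, 0, 15, 15, 3).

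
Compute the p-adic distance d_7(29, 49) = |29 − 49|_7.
d_7(29, 49) = 1

Step 1 — x − y = 29 − 49 = -20. Step 2 — v_7(-20) = 0 (factor: -20 = −(7^0 · 20); the sign does not affect v_p). Step 3 — |x − y|_7 = 7^{0} = 1.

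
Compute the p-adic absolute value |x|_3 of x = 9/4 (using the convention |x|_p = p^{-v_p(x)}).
|9/4|_3 = 1/9

Step 1 — compute v_3(x) by factoring powers of 3 out of the numerator and denominator: v_3(9/4) = 2. Step 2 — apply |x|_p = p^{-v_p(x)} = 3^{-2} = 1/9.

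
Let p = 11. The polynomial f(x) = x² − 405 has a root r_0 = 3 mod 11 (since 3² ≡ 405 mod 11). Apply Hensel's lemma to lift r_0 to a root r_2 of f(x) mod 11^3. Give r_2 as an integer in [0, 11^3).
r_2 = 674 (mod 1331)

Hensel's recurrence: r_{i+1} = r_i − f(r_i)·(f′(r_i))^{-1} mod 11^{i+2}, with f′(x) = 2x. Iterate:
  r_0 = 3 (mod 11)
  r_1 = 69 (mod 121)
  r_2 = 674 (mod 1331)
Final: r_2 = 674, and one checks f(r_2) ≡ 0 mod 11^3.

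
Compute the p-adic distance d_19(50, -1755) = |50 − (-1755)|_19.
d_19(50, -1755) = 1/361

Step 1 — x − y = 50 − (-1755) = 1805. Step 2 — v_19(1805) = 2 (factor: 1805 = (19^2 · 5); the sign does not affect v_p). Step 3 — |x − y|_19 = 19^{-2} = 1/361.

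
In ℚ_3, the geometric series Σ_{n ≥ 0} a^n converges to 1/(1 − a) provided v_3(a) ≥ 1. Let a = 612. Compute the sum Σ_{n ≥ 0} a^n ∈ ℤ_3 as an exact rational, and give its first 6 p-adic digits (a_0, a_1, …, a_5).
Σ a^n = 1/(1 − a) = -1/611;  first 6 digits = (1, 0, 2, 1, 2, 1)

v_3(a) = 2 ≥ 1, so the series converges in ℤ_3 to 1/(1 − a) = 1/(1 − 612) = -1/611. Expand this rational in ℤ_3: compute digits iteratively via d_i = x_i mod 3, x_{i+1} = (x_i − d_i)/3. The first 6 digits are (1, 0, 2, 1, 2, 1).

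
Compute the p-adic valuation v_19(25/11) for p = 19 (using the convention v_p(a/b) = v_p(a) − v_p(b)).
v_19(25/11) = 0

Factor powers of 19 from the numerator and denominator of the reduced fraction: 25 = 19^0 · 25 and 11 = 19^0 · 11. Apply v_p(a/b) = v_p(a) − v_p(b): v_19(25/11) = 0 − 0 = 0.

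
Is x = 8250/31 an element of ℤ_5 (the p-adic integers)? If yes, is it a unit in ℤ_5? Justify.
x ∈ ℤ_5 but not a unit; v_5(x) = 3 > 0

ℤ_5 = {x ∈ ℚ_5 : v_5(x) ≥ 0} and ℤ_5^× = {x ∈ ℤ_5 : v_5(x) = 0}. Here v_5(8250/31) = v_5(num) − v_5(den) = 3; compare against these criteria.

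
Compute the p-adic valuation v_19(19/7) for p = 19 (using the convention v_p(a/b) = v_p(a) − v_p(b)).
v_19(19/7) = 1

Factor powers of 19 from the numerator and denominator of the reduced fraction: 19 = 19^1 · 1 and 7 = 19^0 · 7. Apply v_p(a/b) = v_p(a) − v_p(b): v_19(19/7) = 1 − 0 = 1.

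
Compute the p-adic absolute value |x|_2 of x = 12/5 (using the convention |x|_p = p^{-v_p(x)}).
|12/5|_2 = 1/4

Step 1 — compute v_2(x) by factoring powers of 2 out of the numerator and denominator: v_2(12/5) = 2. Step 2 — apply |x|_p = p^{-v_p(x)} = 2^{-2} = 1/4.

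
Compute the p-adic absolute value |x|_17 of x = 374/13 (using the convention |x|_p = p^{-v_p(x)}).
|374/13|_17 = 1/17

Step 1 — compute v_17(x) by factoring powers of 17 out of the numerator and denominator: v_17(374/13) = 1. Step 2 — apply |x|_p = p^{-v_p(x)} = 17^{-1} = 1/17.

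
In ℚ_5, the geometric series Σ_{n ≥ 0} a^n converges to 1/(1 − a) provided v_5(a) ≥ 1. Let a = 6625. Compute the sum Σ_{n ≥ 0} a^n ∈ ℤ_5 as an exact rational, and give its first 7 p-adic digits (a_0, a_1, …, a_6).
Σ a^n = 1/(1 − a) = -1/6624;  first 7 digits = (1, 0, 0, 3, 0, 2, 4)

v_5(a) = 3 ≥ 1, so the series converges in ℤ_5 to 1/(1 − a) = 1/(1 − 6625) = -1/6624. Expand this rational in ℤ_5: compute digits iteratively via d_i = x_i mod 5, x_{i+1} = (x_i − d_i)/5. The first 7 digits are (1, 0, 0, 3, 0, 2, 4).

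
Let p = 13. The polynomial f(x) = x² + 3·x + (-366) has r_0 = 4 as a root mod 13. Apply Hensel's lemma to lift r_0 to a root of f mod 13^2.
r_1 = 4 (mod 169)

Hensel: r_{i+1} = r_i − f(r_i)·(f′(r_i))^{-1} mod 13^{i+2}, f′(x) = 2x + 3. Iterate:
  r_0 = 4 (mod 13)
  r_1 = 4 (mod 169)
Final: r = 4 satisfies f(r) ≡ 0 mod 13^2.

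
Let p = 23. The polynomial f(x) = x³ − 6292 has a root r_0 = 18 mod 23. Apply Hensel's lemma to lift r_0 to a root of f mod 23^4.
r_3 = 157913 (mod 279841)

Hensel: r_{i+1} = r_i − f(r_i)/f′(r_i) mod 23^{i+2}, where f′(x) = 3x². Iterate:
  r_0 = 18 (mod 23)
  r_1 = 271 (mod 529)
  r_2 = 11909 (mod 12167)
  r_3 = 157913 (mod 279841)
Final: r = 157913 with f(r) ≡ 0 mod 23^4.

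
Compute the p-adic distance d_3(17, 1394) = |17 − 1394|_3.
d_3(17, 1394) = 1/81

Step 1 — x − y = 17 − 1394 = -1377. Step 2 — v_3(-1377) = 4 (factor: -1377 = −(3^4 · 17); the sign does not affect v_p). Step 3 — |x − y|_3 = 3^{-4} = 1/81.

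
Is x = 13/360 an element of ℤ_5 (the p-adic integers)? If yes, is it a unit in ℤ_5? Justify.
x ∉ ℤ_5 (v_5(x) = -1 < 0)

ℤ_5 = {x ∈ ℚ_5 : v_5(x) ≥ 0} and ℤ_5^× = {x ∈ ℤ_5 : v_5(x) = 0}. Here v_5(13/360) = v_5(num) − v_5(den) = -1; compare against these criteria.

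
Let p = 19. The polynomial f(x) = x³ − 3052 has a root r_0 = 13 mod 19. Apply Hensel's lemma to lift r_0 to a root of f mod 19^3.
r_2 = 2217 (mod 6859)

Hensel: r_{i+1} = r_i − f(r_i)/f′(r_i) mod 19^{i+2}, where f′(x) = 3x². Iterate:
  r_0 = 13 (mod 19)
  r_1 = 51 (mod 361)
  r_2 = 2217 (mod 6859)
Final: r = 2217 with f(r) ≡ 0 mod 19^3.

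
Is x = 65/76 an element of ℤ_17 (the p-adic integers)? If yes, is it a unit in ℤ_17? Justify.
x ∈ ℤ_17^× (unit); v_17(x) = 0

ℤ_17 = {x ∈ ℚ_17 : v_17(x) ≥ 0} and ℤ_17^× = {x ∈ ℤ_17 : v_17(x) = 0}. Here v_17(65/76) = v_17(num) − v_17(den) = 0; compare against these criteria.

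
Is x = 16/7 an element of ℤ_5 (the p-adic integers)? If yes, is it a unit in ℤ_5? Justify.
x ∈ ℤ_5^× (unit); v_5(x) = 0

ℤ_5 = {x ∈ ℚ_5 : v_5(x) ≥ 0} and ℤ_5^× = {x ∈ ℤ_5 : v_5(x) = 0}. Here v_5(16/7) = v_5(num) − v_5(den) = 0; compare against these criteria.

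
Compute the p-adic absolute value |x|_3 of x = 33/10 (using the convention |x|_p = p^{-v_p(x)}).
|33/10|_3 = 1/3

Step 1 — compute v_3(x) by factoring powers of 3 out of the numerator and denominator: v_3(33/10) = 1. Step 2 — apply |x|_p = p^{-v_p(x)} = 3^{-1} = 1/3.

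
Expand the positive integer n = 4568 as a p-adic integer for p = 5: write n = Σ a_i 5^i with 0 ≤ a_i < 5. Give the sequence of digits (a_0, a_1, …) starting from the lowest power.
(a_0, a_1, …) = (3, 3, 2, 1, 2, 1)

Repeated division by 5 gives the digits low-to-high: 4568 = 3 + 3·5^1 + 2·5^2 + 1·5^3 + 2·5^4 + 1·5^5. Digit sequence: (3, 3, 2, 1, 2, 1).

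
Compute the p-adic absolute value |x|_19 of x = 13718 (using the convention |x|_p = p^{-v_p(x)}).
|13718|_19 = 1/6859

Step 1 — compute v_19(x) by factoring powers of 19 out of the numerator and denominator: v_19(13718) = 3. Step 2 — apply |x|_p = p^{-v_p(x)} = 19^{-3} = 1/6859.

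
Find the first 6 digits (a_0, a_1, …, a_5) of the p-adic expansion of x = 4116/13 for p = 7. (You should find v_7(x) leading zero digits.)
(a_0, …, a_5) = (0, 0, 0, 2, 2, 4)

v_7(4116/13) = 3, so a_0 = ... = a_2 = 0. Factor out: x = 7^3 · u with u = 12/13 a unit in ℤ_7. Expand u iteratively via a_{v+i} = u_i mod 7, u_{i+1} = (u_i − a_{v+i})/7:
  u_0 = 12/13;  a_3 = 2;  u_1 = (u_0 − 2)/7 = -2/13
  u_1 = -2/13;  a_4 = 2;  u_2 = (u_1 − 2)/7 = -4/13
  u_2 = -4/13;  a_5 = 4;  u_3 = (u_2 − 4)/7 = -8/13
Digits: (0, 0, 0, 2, 2, 4).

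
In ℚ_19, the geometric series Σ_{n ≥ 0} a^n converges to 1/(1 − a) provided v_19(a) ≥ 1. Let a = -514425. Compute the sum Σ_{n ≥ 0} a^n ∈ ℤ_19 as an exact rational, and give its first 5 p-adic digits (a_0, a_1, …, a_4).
Σ a^n = 1/(1 − a) = 1/514426;  first 5 digits = (1, 0, 0, 1, 15)

v_19(a) = 3 ≥ 1, so the series converges in ℤ_19 to 1/(1 − a) = 1/(1 − (-514425)) = 1/514426. Expand this rational in ℤ_19: compute digits iteratively via d_i = x_i mod 19, x_{i+1} = (x_i − d_i)/19. The first 5 digits are (1, 0, 0, 1, 15).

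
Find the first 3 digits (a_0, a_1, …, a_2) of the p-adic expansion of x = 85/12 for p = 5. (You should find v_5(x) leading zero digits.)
(a_0, …, a_2) = (0, 1, 3)

v_5(85/12) = 1, so a_0 = ... = a_0 = 0. Factor out: x = 5^1 · u with u = 17/12 a unit in ℤ_5. Expand u iteratively via a_{v+i} = u_i mod 5, u_{i+1} = (u_i − a_{v+i})/5:
  u_0 = 17/12;  a_1 = 1;  u_1 = (u_0 − 1)/5 = 1/12
  u_1 = 1/12;  a_2 = 3;  u_2 = (u_1 − 3)/5 = -7/12
Digits: (0, 1, 3).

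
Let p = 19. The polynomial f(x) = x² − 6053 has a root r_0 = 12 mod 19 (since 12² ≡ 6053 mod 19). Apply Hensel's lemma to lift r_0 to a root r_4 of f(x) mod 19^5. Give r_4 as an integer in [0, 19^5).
r_4 = 1975575 (mod 2476099)

Hensel's recurrence: r_{i+1} = r_i − f(r_i)·(f′(r_i))^{-1} mod 19^{i+2}, with f′(x) = 2x. Iterate:
  r_0 = 12 (mod 19)
  r_1 = 183 (mod 361)
  r_2 = 183 (mod 6859)
  r_3 = 20760 (mod 130321)
  r_4 = 1975575 (mod 2476099)
Final: r_4 = 1975575, and one checks f(r_4) ≡ 0 mod 19^5.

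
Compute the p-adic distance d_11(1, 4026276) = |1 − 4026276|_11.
d_11(1, 4026276) = 1/161051

Step 1 — x − y = 1 − 4026276 = -4026275. Step 2 — v_11(-4026275) = 5 (factor: -4026275 = −(11^5 · 25); the sign does not affect v_p). Step 3 — |x − y|_11 = 11^{-5} = 1/161051.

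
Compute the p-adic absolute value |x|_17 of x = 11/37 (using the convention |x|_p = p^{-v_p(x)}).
|11/37|_17 = 1

Step 1 — compute v_17(x) by factoring powers of 17 out of the numerator and denominator: v_17(11/37) = 0. Step 2 — apply |x|_p = p^{-v_p(x)} = 17^{0} = 1.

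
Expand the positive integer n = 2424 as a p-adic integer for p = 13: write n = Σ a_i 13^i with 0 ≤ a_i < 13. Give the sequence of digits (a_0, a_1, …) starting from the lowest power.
(a_0, a_1, …) = (6, 4, 1, 1)

Repeated division by 13 gives the digits low-to-high: 2424 = 6 + 4·13^1 + 1·13^2 + 1·13^3. Digit sequence: (6, 4, 1, 1).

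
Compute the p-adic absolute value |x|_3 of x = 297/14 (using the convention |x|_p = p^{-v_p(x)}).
|297/14|_3 = 1/27

Step 1 — compute v_3(x) by factoring powers of 3 out of the numerator and denominator: v_3(297/14) = 3. Step 2 — apply |x|_p = p^{-v_p(x)} = 3^{-3} = 1/27.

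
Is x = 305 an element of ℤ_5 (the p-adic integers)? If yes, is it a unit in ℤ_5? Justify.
x ∈ ℤ_5 but not a unit; v_5(x) = 1 > 0

ℤ_5 = {x ∈ ℚ_5 : v_5(x) ≥ 0} and ℤ_5^× = {x ∈ ℤ_5 : v_5(x) = 0}. Here v_5(305) = v_5(num) − v_5(den) = 1; compare against these criteria.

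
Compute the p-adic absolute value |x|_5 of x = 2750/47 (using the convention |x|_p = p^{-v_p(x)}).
|2750/47|_5 = 1/125

Step 1 — compute v_5(x) by factoring powers of 5 out of the numerator and denominator: v_5(2750/47) = 3. Step 2 — apply |x|_p = p^{-v_p(x)} = 5^{-3} = 1/125.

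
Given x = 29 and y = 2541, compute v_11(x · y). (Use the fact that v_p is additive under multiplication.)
v_11(73689) = 2

v_p(x) = 0 (factor: 29 = 11^0 · 29); v_p(y) = 2 (factor: 2541 = 11^2 · 21). Additivity: v_p(xy) = v_p(x) + v_p(y) = 0 + 2 = 2. (Direct check: xy = 73689 = 11^2 · (609).)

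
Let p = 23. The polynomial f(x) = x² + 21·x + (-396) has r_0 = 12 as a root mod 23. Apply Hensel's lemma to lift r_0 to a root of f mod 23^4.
r_3 = 12 (mod 279841)

Hensel: r_{i+1} = r_i − f(r_i)·(f′(r_i))^{-1} mod 23^{i+2}, f′(x) = 2x + 21. Iterate:
  r_0 = 12 (mod 23)
  r_1 = 12 (mod 529)
  r_2 = 12 (mod 12167)
  r_3 = 12 (mod 279841)
Final: r = 12 satisfies f(r) ≡ 0 mod 23^4.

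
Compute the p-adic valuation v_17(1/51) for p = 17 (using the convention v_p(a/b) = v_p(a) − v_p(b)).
v_17(1/51) = -1

Factor powers of 17 from the numerator and denominator of the reduced fraction: 1 = 17^0 · 1 and 51 = 17^1 · 3. Apply v_p(a/b) = v_p(a) − v_p(b): v_17(1/51) = 0 − 1 = -1.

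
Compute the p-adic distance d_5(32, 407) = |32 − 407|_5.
d_5(32, 407) = 1/125

Step 1 — x − y = 32 − 407 = -375. Step 2 — v_5(-375) = 3 (factor: -375 = −(5^3 · 3); the sign does not affect v_p). Step 3 — |x − y|_5 = 5^{-3} = 1/125.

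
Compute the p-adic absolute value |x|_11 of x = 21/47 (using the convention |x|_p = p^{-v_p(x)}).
|21/47|_11 = 1

Step 1 — compute v_11(x) by factoring powers of 11 out of the numerator and denominator: v_11(21/47) = 0. Step 2 — apply |x|_p = p^{-v_p(x)} = 11^{0} = 1.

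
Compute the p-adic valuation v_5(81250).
v_5(81250) = 5

v_5(n) is the largest exponent k such that 5^k divides n. Factor out: 81250 = 5^5 · 26. (Sign doesn't affect v_p.) So v_5(81250) = 5.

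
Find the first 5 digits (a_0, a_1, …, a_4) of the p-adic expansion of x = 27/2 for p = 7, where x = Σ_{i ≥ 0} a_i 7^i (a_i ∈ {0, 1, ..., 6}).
(a_0, …, a_4) = (3, 5, 3, 3, 3)

v_7(27/2) = 0 (numerator and denominator both coprime to 7), so x ∈ ℤ_7^×. Compute digits iteratively via a_i = x_i mod 7, x_{i+1} = (x_i − a_i)/7, with x_0 = x:
  x_0 = 27/2;  a_0 = 3;  x_1 = (x_0 − 3)/7 = 3/2
  x_1 = 3/2;  a_1 = 5;  x_2 = (x_1 − 5)/7 = -1/2
  x_2 = -1/2;  a_2 = 3;  x_3 = (x_2 − 3)/7 = -1/2
  x_3 = -1/2;  a_3 = 3;  x_4 = (x_3 − 3)/7 = -1/2
  x_4 = -1/2;  a_4 = 3;  x_5 = (x_4 − 3)/7 = -1/2
Digits: (3, 5, 3, 3, 3).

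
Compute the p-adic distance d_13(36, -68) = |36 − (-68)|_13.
d_13(36, -68) = 1/13

Step 1 — x − y = 36 − (-68) = 104. Step 2 — v_13(104) = 1 (factor: 104 = (13^1 · 8); the sign does not affect v_p). Step 3 — |x − y|_13 = 13^{-1} = 1/13.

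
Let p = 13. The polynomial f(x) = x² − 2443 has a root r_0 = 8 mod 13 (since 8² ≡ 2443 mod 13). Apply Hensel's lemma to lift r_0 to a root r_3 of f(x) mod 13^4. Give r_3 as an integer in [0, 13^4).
r_3 = 24292 (mod 28561)

Hensel's recurrence: r_{i+1} = r_i − f(r_i)·(f′(r_i))^{-1} mod 13^{i+2}, with f′(x) = 2x. Iterate:
  r_0 = 8 (mod 13)
  r_1 = 125 (mod 169)
  r_2 = 125 (mod 2197)
  r_3 = 24292 (mod 28561)
Final: r_3 = 24292, and one checks f(r_3) ≡ 0 mod 13^4.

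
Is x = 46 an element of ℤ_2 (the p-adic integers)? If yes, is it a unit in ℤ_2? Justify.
x ∈ ℤ_2 but not a unit; v_2(x) = 1 > 0

ℤ_2 = {x ∈ ℚ_2 : v_2(x) ≥ 0} and ℤ_2^× = {x ∈ ℤ_2 : v_2(x) = 0}. Here v_2(46) = v_2(num) − v_2(den) = 1; compare against these criteria.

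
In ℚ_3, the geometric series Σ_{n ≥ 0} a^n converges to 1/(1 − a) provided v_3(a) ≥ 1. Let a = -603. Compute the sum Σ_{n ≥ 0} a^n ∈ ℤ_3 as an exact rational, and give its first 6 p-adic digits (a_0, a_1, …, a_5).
Σ a^n = 1/(1 − a) = 1/604;  first 6 digits = (1, 0, 2, 1, 2, 2)

v_3(a) = 2 ≥ 1, so the series converges in ℤ_3 to 1/(1 − a) = 1/(1 − (-603)) = 1/604. Expand this rational in ℤ_3: compute digits iteratively via d_i = x_i mod 3, x_{i+1} = (x_i − d_i)/3. The first 6 digits are (1, 0, 2, 1, 2, 2).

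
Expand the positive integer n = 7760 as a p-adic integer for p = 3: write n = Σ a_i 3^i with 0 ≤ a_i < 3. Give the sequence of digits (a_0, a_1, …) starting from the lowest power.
(a_0, a_1, …) = (2, 0, 1, 2, 2, 1, 1, 0, 1)

Repeated division by 3 gives the digits low-to-high: 7760 = 2 + 1·3^2 + 2·3^3 + 2·3^4 + 1·3^5 + 1·3^6 + 1·3^8. Digit sequence: (2, 0, 1, 2, 2, 1, 1, 0, 1).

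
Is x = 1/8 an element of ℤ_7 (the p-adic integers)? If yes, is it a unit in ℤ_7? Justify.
x ∈ ℤ_7^× (unit); v_7(x) = 0

ℤ_7 = {x ∈ ℚ_7 : v_7(x) ≥ 0} and ℤ_7^× = {x ∈ ℤ_7 : v_7(x) = 0}. Here v_7(1/8) = v_7(num) − v_7(den) = 0; compare against these criteria.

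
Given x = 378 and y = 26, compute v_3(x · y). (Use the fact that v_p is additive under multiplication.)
v_3(9828) = 3

v_p(x) = 3 (factor: 378 = 3^3 · 14); v_p(y) = 0 (factor: 26 = 3^0 · 26). Additivity: v_p(xy) = v_p(x) + v_p(y) = 3 + 0 = 3. (Direct check: xy = 9828 = 3^3 · (364).)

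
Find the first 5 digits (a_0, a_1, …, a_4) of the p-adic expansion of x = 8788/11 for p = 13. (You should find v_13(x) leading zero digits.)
(a_0, …, a_4) = (0, 0, 0, 11, 11)

v_13(8788/11) = 3, so a_0 = ... = a_2 = 0. Factor out: x = 13^3 · u with u = 4/11 a unit in ℤ_13. Expand u iteratively via a_{v+i} = u_i mod 13, u_{i+1} = (u_i − a_{v+i})/13:
  u_0 = 4/11;  a_3 = 11;  u_1 = (u_0 − 11)/13 = -9/11
  u_1 = -9/11;  a_4 = 11;  u_2 = (u_1 − 11)/13 = -10/11
Digits: (0, 0, 0, 11, 11).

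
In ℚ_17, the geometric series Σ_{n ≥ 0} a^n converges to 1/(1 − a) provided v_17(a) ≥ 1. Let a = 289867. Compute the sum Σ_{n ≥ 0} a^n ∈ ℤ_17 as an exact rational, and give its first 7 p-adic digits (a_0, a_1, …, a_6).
Σ a^n = 1/(1 − a) = -1/289866;  first 7 digits = (1, 0, 0, 8, 3, 0, 13)

v_17(a) = 3 ≥ 1, so the series converges in ℤ_17 to 1/(1 − a) = 1/(1 − 289867) = -1/289866. Expand this rational in ℤ_17: compute digits iteratively via d_i = x_i mod 17, x_{i+1} = (x_i − d_i)/17. The first 7 digits are (1, 0, 0, 8, 3, 0, 13).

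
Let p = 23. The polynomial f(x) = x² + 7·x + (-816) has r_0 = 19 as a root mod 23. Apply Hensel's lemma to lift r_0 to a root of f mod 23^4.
r_3 = 112903 (mod 279841)

Hensel: r_{i+1} = r_i − f(r_i)·(f′(r_i))^{-1} mod 23^{i+2}, f′(x) = 2x + 7. Iterate:
  r_0 = 19 (mod 23)
  r_1 = 226 (mod 529)
  r_2 = 3400 (mod 12167)
  r_3 = 112903 (mod 279841)
Final: r = 112903 satisfies f(r) ≡ 0 mod 23^4.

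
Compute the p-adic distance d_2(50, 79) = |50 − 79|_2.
d_2(50, 79) = 1

Step 1 — x − y = 50 − 79 = -29. Step 2 — v_2(-29) = 0 (factor: -29 = −(2^0 · 29); the sign does not affect v_p). Step 3 — |x − y|_2 = 2^{0} = 1.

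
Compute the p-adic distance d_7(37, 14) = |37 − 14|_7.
d_7(37, 14) = 1

Step 1 — x − y = 37 − 14 = 23. Step 2 — v_7(23) = 0 (factor: 23 = (7^0 · 23); the sign does not affect v_p). Step 3 — |x − y|_7 = 7^{0} = 1.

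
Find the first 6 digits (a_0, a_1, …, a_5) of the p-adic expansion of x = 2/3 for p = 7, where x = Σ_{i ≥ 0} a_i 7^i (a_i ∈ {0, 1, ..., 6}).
(a_0, …, a_5) = (3, 2, 2, 2, 2, 2)

v_7(2/3) = 0 (numerator and denominator both coprime to 7), so x ∈ ℤ_7^×. Compute digits iteratively via a_i = x_i mod 7, x_{i+1} = (x_i − a_i)/7, with x_0 = x:
  x_0 = 2/3;  a_0 = 3;  x_1 = (x_0 − 3)/7 = -1/3
  x_1 = -1/3;  a_1 = 2;  x_2 = (x_1 − 2)/7 = -1/3
  x_2 = -1/3;  a_2 = 2;  x_3 = (x_2 − 2)/7 = -1/3
  x_3 = -1/3;  a_3 = 2;  x_4 = (x_3 − 2)/7 = -1/3
  x_4 = -1/3;  a_4 = 2;  x_5 = (x_4 − 2)/7 = -1/3
  x_5 = -1/3;  a_5 = 2;  x_6 = (x_5 − 2)/7 = -1/3
Digits: (3, 2, 2, 2, 2, 2).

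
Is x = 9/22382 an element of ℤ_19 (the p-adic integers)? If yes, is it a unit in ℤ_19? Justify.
x ∉ ℤ_19 (v_19(x) = -2 < 0)

ℤ_19 = {x ∈ ℚ_19 : v_19(x) ≥ 0} and ℤ_19^× = {x ∈ ℤ_19 : v_19(x) = 0}. Here v_19(9/22382) = v_19(num) − v_19(den) = -2; compare against these criteria.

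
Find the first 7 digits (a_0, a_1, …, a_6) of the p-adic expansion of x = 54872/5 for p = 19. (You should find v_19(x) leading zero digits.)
(a_0, …, a_6) = (0, 0, 0, 13, 7, 11, 7)

v_19(54872/5) = 3, so a_0 = ... = a_2 = 0. Factor out: x = 19^3 · u with u = 8/5 a unit in ℤ_19. Expand u iteratively via a_{v+i} = u_i mod 19, u_{i+1} = (u_i − a_{v+i})/19:
  u_0 = 8/5;  a_3 = 13;  u_1 = (u_0 − 13)/19 = -3/5
  u_1 = -3/5;  a_4 = 7;  u_2 = (u_1 − 7)/19 = -2/5
  u_2 = -2/5;  a_5 = 11;  u_3 = (u_2 − 11)/19 = -3/5
  u_3 = -3/5;  a_6 = 7;  u_4 = (u_3 − 7)/19 = -2/5
Digits: (0, 0, 0, 13, 7, 11, 7).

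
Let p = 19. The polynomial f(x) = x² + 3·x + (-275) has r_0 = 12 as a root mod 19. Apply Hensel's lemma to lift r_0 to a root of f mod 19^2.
r_1 = 69 (mod 361)

Hensel: r_{i+1} = r_i − f(r_i)·(f′(r_i))^{-1} mod 19^{i+2}, f′(x) = 2x + 3. Iterate:
  r_0 = 12 (mod 19)
  r_1 = 69 (mod 361)
Final: r = 69 satisfies f(r) ≡ 0 mod 19^2.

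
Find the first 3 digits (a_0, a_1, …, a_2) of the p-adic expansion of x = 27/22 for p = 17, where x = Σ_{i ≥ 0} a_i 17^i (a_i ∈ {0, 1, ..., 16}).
(a_0, …, a_2) = (2, 10, 11)

v_17(27/22) = 0 (numerator and denominator both coprime to 17), so x ∈ ℤ_17^×. Compute digits iteratively via a_i = x_i mod 17, x_{i+1} = (x_i − a_i)/17, with x_0 = x:
  x_0 = 27/22;  a_0 = 2;  x_1 = (x_0 − 2)/17 = -1/22
  x_1 = -1/22;  a_1 = 10;  x_2 = (x_1 − 10)/17 = -13/22
  x_2 = -13/22;  a_2 = 11;  x_3 = (x_2 − 11)/17 = -15/22
Digits: (2, 10, 11).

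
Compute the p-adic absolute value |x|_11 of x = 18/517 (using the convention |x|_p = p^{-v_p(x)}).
|18/517|_11 = 11

Step 1 — compute v_11(x) by factoring powers of 11 out of the numerator and denominator: v_11(18/517) = -1. Step 2 — apply |x|_p = p^{-v_p(x)} = 11^{1} = 11.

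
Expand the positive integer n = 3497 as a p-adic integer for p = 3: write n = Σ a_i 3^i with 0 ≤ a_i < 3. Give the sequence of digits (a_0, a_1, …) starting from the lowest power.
(a_0, a_1, …) = (2, 1, 1, 0, 1, 2, 1, 1)

Repeated division by 3 gives the digits low-to-high: 3497 = 2 + 1·3^1 + 1·3^2 + 1·3^4 + 2·3^5 + 1·3^6 + 1·3^7. Digit sequence: (2, 1, 1, 0, 1, 2, 1, 1).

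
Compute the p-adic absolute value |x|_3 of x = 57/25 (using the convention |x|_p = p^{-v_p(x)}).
|57/25|_3 = 1/3

Step 1 — compute v_3(x) by factoring powers of 3 out of the numerator and denominator: v_3(57/25) = 1. Step 2 — apply |x|_p = p^{-v_p(x)} = 3^{-1} = 1/3.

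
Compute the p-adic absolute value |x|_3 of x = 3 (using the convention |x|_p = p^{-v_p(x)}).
|3|_3 = 1/3

Step 1 — compute v_3(x) by factoring powers of 3 out of the numerator and denominator: v_3(3) = 1. Step 2 — apply |x|_p = p^{-v_p(x)} = 3^{-1} = 1/3.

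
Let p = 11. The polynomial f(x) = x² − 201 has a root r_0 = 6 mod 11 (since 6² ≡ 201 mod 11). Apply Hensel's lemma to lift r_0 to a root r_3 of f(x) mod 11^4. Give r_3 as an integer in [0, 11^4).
r_3 = 5737 (mod 14641)

Hensel's recurrence: r_{i+1} = r_i − f(r_i)·(f′(r_i))^{-1} mod 11^{i+2}, with f′(x) = 2x. Iterate:
  r_0 = 6 (mod 11)
  r_1 = 50 (mod 121)
  r_2 = 413 (mod 1331)
  r_3 = 5737 (mod 14641)
Final: r_3 = 5737, and one checks f(r_3) ≡ 0 mod 11^4.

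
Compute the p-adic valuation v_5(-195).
v_5(-195) = 1

v_5(n) is the largest exponent k such that 5^k divides n. Factor out: -195 = -5^1 · 39. (Sign doesn't affect v_p.) So v_5(-195) = 1.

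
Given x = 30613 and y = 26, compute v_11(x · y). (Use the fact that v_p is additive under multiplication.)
v_11(795938) = 3

v_p(x) = 3 (factor: 30613 = 11^3 · 23); v_p(y) = 0 (factor: 26 = 11^0 · 26). Additivity: v_p(xy) = v_p(x) + v_p(y) = 3 + 0 = 3. (Direct check: xy = 795938 = 11^3 · (598).)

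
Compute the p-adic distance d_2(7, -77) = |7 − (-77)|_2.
d_2(7, -77) = 1/4

Step 1 — x − y = 7 − (-77) = 84. Step 2 — v_2(84) = 2 (factor: 84 = (2^2 · 21); the sign does not affect v_p). Step 3 — |x − y|_2 = 2^{-2} = 1/4.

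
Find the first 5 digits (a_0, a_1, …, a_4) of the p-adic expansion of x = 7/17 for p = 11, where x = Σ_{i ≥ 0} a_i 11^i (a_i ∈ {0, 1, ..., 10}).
(a_0, …, a_4) = (3, 3, 1, 7, 0)

v_11(7/17) = 0 (numerator and denominator both coprime to 11), so x ∈ ℤ_11^×. Compute digits iteratively via a_i = x_i mod 11, x_{i+1} = (x_i − a_i)/11, with x_0 = x:
  x_0 = 7/17;  a_0 = 3;  x_1 = (x_0 − 3)/11 = -4/17
  x_1 = -4/17;  a_1 = 3;  x_2 = (x_1 − 3)/11 = -5/17
  x_2 = -5/17;  a_2 = 1;  x_3 = (x_2 − 1)/11 = -2/17
  x_3 = -2/17;  a_3 = 7;  x_4 = (x_3 − 7)/11 = -11/17
  x_4 = -11/17;  a_4 = 0;  x_5 = (x_4 − 0)/11 = -1/17
Digits: (3, 3, 1, 7, 0).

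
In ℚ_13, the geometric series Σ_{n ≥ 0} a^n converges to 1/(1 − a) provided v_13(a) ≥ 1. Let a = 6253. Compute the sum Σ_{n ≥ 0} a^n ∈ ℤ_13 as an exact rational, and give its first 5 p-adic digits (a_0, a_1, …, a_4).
Σ a^n = 1/(1 − a) = -1/6252;  first 5 digits = (1, 0, 11, 2, 4)

v_13(a) = 2 ≥ 1, so the series converges in ℤ_13 to 1/(1 − a) = 1/(1 − 6253) = -1/6252. Expand this rational in ℤ_13: compute digits iteratively via d_i = x_i mod 13, x_{i+1} = (x_i − d_i)/13. The first 5 digits are (1, 0, 11, 2, 4).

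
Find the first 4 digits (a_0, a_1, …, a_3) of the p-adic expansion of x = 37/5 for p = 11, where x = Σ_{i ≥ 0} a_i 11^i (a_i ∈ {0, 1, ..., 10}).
(a_0, …, a_3) = (3, 7, 6, 6)

v_11(37/5) = 0 (numerator and denominator both coprime to 11), so x ∈ ℤ_11^×. Compute digits iteratively via a_i = x_i mod 11, x_{i+1} = (x_i − a_i)/11, with x_0 = x:
  x_0 = 37/5;  a_0 = 3;  x_1 = (x_0 − 3)/11 = 2/5
  x_1 = 2/5;  a_1 = 7;  x_2 = (x_1 − 7)/11 = -3/5
  x_2 = -3/5;  a_2 = 6;  x_3 = (x_2 − 6)/11 = -3/5
  x_3 = -3/5;  a_3 = 6;  x_4 = (x_3 − 6)/11 = -3/5
Digits: (3, 7, 6, 6).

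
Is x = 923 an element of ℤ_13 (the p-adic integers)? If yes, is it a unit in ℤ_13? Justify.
x ∈ ℤ_13 but not a unit; v_13(x) = 1 > 0

ℤ_13 = {x ∈ ℚ_13 : v_13(x) ≥ 0} and ℤ_13^× = {x ∈ ℤ_13 : v_13(x) = 0}. Here v_13(923) = v_13(num) − v_13(den) = 1; compare against these criteria.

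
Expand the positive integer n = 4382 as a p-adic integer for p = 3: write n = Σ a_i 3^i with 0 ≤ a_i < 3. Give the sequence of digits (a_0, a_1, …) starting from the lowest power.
(a_0, a_1, …) = (2, 2, 0, 0, 0, 0, 0, 2)

Repeated division by 3 gives the digits low-to-high: 4382 = 2 + 2·3^1 + 2·3^7. Digit sequence: (2, 2, 0, 0, 0, 0, 0, 2).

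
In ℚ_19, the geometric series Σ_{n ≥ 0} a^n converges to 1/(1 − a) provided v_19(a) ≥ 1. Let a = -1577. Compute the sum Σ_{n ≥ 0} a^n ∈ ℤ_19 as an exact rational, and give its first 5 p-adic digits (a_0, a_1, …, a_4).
Σ a^n = 1/(1 − a) = 1/1578;  first 5 digits = (1, 12, 6, 0, 9)

v_19(a) = 1 ≥ 1, so the series converges in ℤ_19 to 1/(1 − a) = 1/(1 − (-1577)) = 1/1578. Expand this rational in ℤ_19: compute digits iteratively via d_i = x_i mod 19, x_{i+1} = (x_i − d_i)/19. The first 5 digits are (1, 12, 6, 0, 9).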